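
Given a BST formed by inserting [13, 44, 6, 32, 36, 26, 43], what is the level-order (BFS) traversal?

Tree insertion order: [13, 44, 6, 32, 36, 26, 43]
Tree (level-order array): [13, 6, 44, None, None, 32, None, 26, 36, None, None, None, 43]
BFS from the root, enqueuing left then right child of each popped node:
  queue [13] -> pop 13, enqueue [6, 44], visited so far: [13]
  queue [6, 44] -> pop 6, enqueue [none], visited so far: [13, 6]
  queue [44] -> pop 44, enqueue [32], visited so far: [13, 6, 44]
  queue [32] -> pop 32, enqueue [26, 36], visited so far: [13, 6, 44, 32]
  queue [26, 36] -> pop 26, enqueue [none], visited so far: [13, 6, 44, 32, 26]
  queue [36] -> pop 36, enqueue [43], visited so far: [13, 6, 44, 32, 26, 36]
  queue [43] -> pop 43, enqueue [none], visited so far: [13, 6, 44, 32, 26, 36, 43]
Result: [13, 6, 44, 32, 26, 36, 43]


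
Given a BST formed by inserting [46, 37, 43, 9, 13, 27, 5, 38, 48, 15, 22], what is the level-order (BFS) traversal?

Tree insertion order: [46, 37, 43, 9, 13, 27, 5, 38, 48, 15, 22]
Tree (level-order array): [46, 37, 48, 9, 43, None, None, 5, 13, 38, None, None, None, None, 27, None, None, 15, None, None, 22]
BFS from the root, enqueuing left then right child of each popped node:
  queue [46] -> pop 46, enqueue [37, 48], visited so far: [46]
  queue [37, 48] -> pop 37, enqueue [9, 43], visited so far: [46, 37]
  queue [48, 9, 43] -> pop 48, enqueue [none], visited so far: [46, 37, 48]
  queue [9, 43] -> pop 9, enqueue [5, 13], visited so far: [46, 37, 48, 9]
  queue [43, 5, 13] -> pop 43, enqueue [38], visited so far: [46, 37, 48, 9, 43]
  queue [5, 13, 38] -> pop 5, enqueue [none], visited so far: [46, 37, 48, 9, 43, 5]
  queue [13, 38] -> pop 13, enqueue [27], visited so far: [46, 37, 48, 9, 43, 5, 13]
  queue [38, 27] -> pop 38, enqueue [none], visited so far: [46, 37, 48, 9, 43, 5, 13, 38]
  queue [27] -> pop 27, enqueue [15], visited so far: [46, 37, 48, 9, 43, 5, 13, 38, 27]
  queue [15] -> pop 15, enqueue [22], visited so far: [46, 37, 48, 9, 43, 5, 13, 38, 27, 15]
  queue [22] -> pop 22, enqueue [none], visited so far: [46, 37, 48, 9, 43, 5, 13, 38, 27, 15, 22]
Result: [46, 37, 48, 9, 43, 5, 13, 38, 27, 15, 22]


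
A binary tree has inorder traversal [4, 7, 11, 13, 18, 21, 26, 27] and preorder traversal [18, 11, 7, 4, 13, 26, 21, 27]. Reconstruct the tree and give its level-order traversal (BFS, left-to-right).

Inorder:  [4, 7, 11, 13, 18, 21, 26, 27]
Preorder: [18, 11, 7, 4, 13, 26, 21, 27]
Algorithm: preorder visits root first, so consume preorder in order;
for each root, split the current inorder slice at that value into
left-subtree inorder and right-subtree inorder, then recurse.
Recursive splits:
  root=18; inorder splits into left=[4, 7, 11, 13], right=[21, 26, 27]
  root=11; inorder splits into left=[4, 7], right=[13]
  root=7; inorder splits into left=[4], right=[]
  root=4; inorder splits into left=[], right=[]
  root=13; inorder splits into left=[], right=[]
  root=26; inorder splits into left=[21], right=[27]
  root=21; inorder splits into left=[], right=[]
  root=27; inorder splits into left=[], right=[]
Reconstructed level-order: [18, 11, 26, 7, 13, 21, 27, 4]


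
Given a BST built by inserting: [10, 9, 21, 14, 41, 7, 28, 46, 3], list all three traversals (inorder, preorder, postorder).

Tree insertion order: [10, 9, 21, 14, 41, 7, 28, 46, 3]
Tree (level-order array): [10, 9, 21, 7, None, 14, 41, 3, None, None, None, 28, 46]
Inorder (L, root, R): [3, 7, 9, 10, 14, 21, 28, 41, 46]
Preorder (root, L, R): [10, 9, 7, 3, 21, 14, 41, 28, 46]
Postorder (L, R, root): [3, 7, 9, 14, 28, 46, 41, 21, 10]


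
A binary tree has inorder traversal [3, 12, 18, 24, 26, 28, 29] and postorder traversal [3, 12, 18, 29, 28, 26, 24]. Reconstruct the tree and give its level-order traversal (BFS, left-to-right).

Inorder:   [3, 12, 18, 24, 26, 28, 29]
Postorder: [3, 12, 18, 29, 28, 26, 24]
Algorithm: postorder visits root last, so walk postorder right-to-left;
each value is the root of the current inorder slice — split it at that
value, recurse on the right subtree first, then the left.
Recursive splits:
  root=24; inorder splits into left=[3, 12, 18], right=[26, 28, 29]
  root=26; inorder splits into left=[], right=[28, 29]
  root=28; inorder splits into left=[], right=[29]
  root=29; inorder splits into left=[], right=[]
  root=18; inorder splits into left=[3, 12], right=[]
  root=12; inorder splits into left=[3], right=[]
  root=3; inorder splits into left=[], right=[]
Reconstructed level-order: [24, 18, 26, 12, 28, 3, 29]


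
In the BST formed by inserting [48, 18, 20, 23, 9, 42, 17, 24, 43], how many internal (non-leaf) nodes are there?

Tree built from: [48, 18, 20, 23, 9, 42, 17, 24, 43]
Tree (level-order array): [48, 18, None, 9, 20, None, 17, None, 23, None, None, None, 42, 24, 43]
Rule: An internal node has at least one child.
Per-node child counts:
  node 48: 1 child(ren)
  node 18: 2 child(ren)
  node 9: 1 child(ren)
  node 17: 0 child(ren)
  node 20: 1 child(ren)
  node 23: 1 child(ren)
  node 42: 2 child(ren)
  node 24: 0 child(ren)
  node 43: 0 child(ren)
Matching nodes: [48, 18, 9, 20, 23, 42]
Count of internal (non-leaf) nodes: 6


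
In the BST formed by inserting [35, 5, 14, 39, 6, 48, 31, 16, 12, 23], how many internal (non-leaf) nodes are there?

Tree built from: [35, 5, 14, 39, 6, 48, 31, 16, 12, 23]
Tree (level-order array): [35, 5, 39, None, 14, None, 48, 6, 31, None, None, None, 12, 16, None, None, None, None, 23]
Rule: An internal node has at least one child.
Per-node child counts:
  node 35: 2 child(ren)
  node 5: 1 child(ren)
  node 14: 2 child(ren)
  node 6: 1 child(ren)
  node 12: 0 child(ren)
  node 31: 1 child(ren)
  node 16: 1 child(ren)
  node 23: 0 child(ren)
  node 39: 1 child(ren)
  node 48: 0 child(ren)
Matching nodes: [35, 5, 14, 6, 31, 16, 39]
Count of internal (non-leaf) nodes: 7


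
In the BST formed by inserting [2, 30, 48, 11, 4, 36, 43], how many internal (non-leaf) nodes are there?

Tree built from: [2, 30, 48, 11, 4, 36, 43]
Tree (level-order array): [2, None, 30, 11, 48, 4, None, 36, None, None, None, None, 43]
Rule: An internal node has at least one child.
Per-node child counts:
  node 2: 1 child(ren)
  node 30: 2 child(ren)
  node 11: 1 child(ren)
  node 4: 0 child(ren)
  node 48: 1 child(ren)
  node 36: 1 child(ren)
  node 43: 0 child(ren)
Matching nodes: [2, 30, 11, 48, 36]
Count of internal (non-leaf) nodes: 5


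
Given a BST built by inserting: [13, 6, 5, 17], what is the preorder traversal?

Tree insertion order: [13, 6, 5, 17]
Tree (level-order array): [13, 6, 17, 5]
Preorder traversal: [13, 6, 5, 17]


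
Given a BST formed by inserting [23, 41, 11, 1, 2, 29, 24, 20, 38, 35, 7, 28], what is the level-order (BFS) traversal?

Tree insertion order: [23, 41, 11, 1, 2, 29, 24, 20, 38, 35, 7, 28]
Tree (level-order array): [23, 11, 41, 1, 20, 29, None, None, 2, None, None, 24, 38, None, 7, None, 28, 35]
BFS from the root, enqueuing left then right child of each popped node:
  queue [23] -> pop 23, enqueue [11, 41], visited so far: [23]
  queue [11, 41] -> pop 11, enqueue [1, 20], visited so far: [23, 11]
  queue [41, 1, 20] -> pop 41, enqueue [29], visited so far: [23, 11, 41]
  queue [1, 20, 29] -> pop 1, enqueue [2], visited so far: [23, 11, 41, 1]
  queue [20, 29, 2] -> pop 20, enqueue [none], visited so far: [23, 11, 41, 1, 20]
  queue [29, 2] -> pop 29, enqueue [24, 38], visited so far: [23, 11, 41, 1, 20, 29]
  queue [2, 24, 38] -> pop 2, enqueue [7], visited so far: [23, 11, 41, 1, 20, 29, 2]
  queue [24, 38, 7] -> pop 24, enqueue [28], visited so far: [23, 11, 41, 1, 20, 29, 2, 24]
  queue [38, 7, 28] -> pop 38, enqueue [35], visited so far: [23, 11, 41, 1, 20, 29, 2, 24, 38]
  queue [7, 28, 35] -> pop 7, enqueue [none], visited so far: [23, 11, 41, 1, 20, 29, 2, 24, 38, 7]
  queue [28, 35] -> pop 28, enqueue [none], visited so far: [23, 11, 41, 1, 20, 29, 2, 24, 38, 7, 28]
  queue [35] -> pop 35, enqueue [none], visited so far: [23, 11, 41, 1, 20, 29, 2, 24, 38, 7, 28, 35]
Result: [23, 11, 41, 1, 20, 29, 2, 24, 38, 7, 28, 35]


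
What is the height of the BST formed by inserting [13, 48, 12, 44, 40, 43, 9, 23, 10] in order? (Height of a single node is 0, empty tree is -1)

Insertion order: [13, 48, 12, 44, 40, 43, 9, 23, 10]
Tree (level-order array): [13, 12, 48, 9, None, 44, None, None, 10, 40, None, None, None, 23, 43]
Compute height bottom-up (empty subtree = -1):
  height(10) = 1 + max(-1, -1) = 0
  height(9) = 1 + max(-1, 0) = 1
  height(12) = 1 + max(1, -1) = 2
  height(23) = 1 + max(-1, -1) = 0
  height(43) = 1 + max(-1, -1) = 0
  height(40) = 1 + max(0, 0) = 1
  height(44) = 1 + max(1, -1) = 2
  height(48) = 1 + max(2, -1) = 3
  height(13) = 1 + max(2, 3) = 4
Height = 4


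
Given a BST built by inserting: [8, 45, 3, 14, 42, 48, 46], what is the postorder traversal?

Tree insertion order: [8, 45, 3, 14, 42, 48, 46]
Tree (level-order array): [8, 3, 45, None, None, 14, 48, None, 42, 46]
Postorder traversal: [3, 42, 14, 46, 48, 45, 8]


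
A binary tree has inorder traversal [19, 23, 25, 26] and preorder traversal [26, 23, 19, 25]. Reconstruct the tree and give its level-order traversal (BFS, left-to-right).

Inorder:  [19, 23, 25, 26]
Preorder: [26, 23, 19, 25]
Algorithm: preorder visits root first, so consume preorder in order;
for each root, split the current inorder slice at that value into
left-subtree inorder and right-subtree inorder, then recurse.
Recursive splits:
  root=26; inorder splits into left=[19, 23, 25], right=[]
  root=23; inorder splits into left=[19], right=[25]
  root=19; inorder splits into left=[], right=[]
  root=25; inorder splits into left=[], right=[]
Reconstructed level-order: [26, 23, 19, 25]


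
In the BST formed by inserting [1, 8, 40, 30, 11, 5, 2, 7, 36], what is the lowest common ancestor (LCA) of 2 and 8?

Tree insertion order: [1, 8, 40, 30, 11, 5, 2, 7, 36]
Tree (level-order array): [1, None, 8, 5, 40, 2, 7, 30, None, None, None, None, None, 11, 36]
In a BST, the LCA of p=2, q=8 is the first node v on the
root-to-leaf path with p <= v <= q (go left if both < v, right if both > v).
Walk from root:
  at 1: both 2 and 8 > 1, go right
  at 8: 2 <= 8 <= 8, this is the LCA
LCA = 8


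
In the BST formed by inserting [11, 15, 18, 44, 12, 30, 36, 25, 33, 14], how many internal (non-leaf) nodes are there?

Tree built from: [11, 15, 18, 44, 12, 30, 36, 25, 33, 14]
Tree (level-order array): [11, None, 15, 12, 18, None, 14, None, 44, None, None, 30, None, 25, 36, None, None, 33]
Rule: An internal node has at least one child.
Per-node child counts:
  node 11: 1 child(ren)
  node 15: 2 child(ren)
  node 12: 1 child(ren)
  node 14: 0 child(ren)
  node 18: 1 child(ren)
  node 44: 1 child(ren)
  node 30: 2 child(ren)
  node 25: 0 child(ren)
  node 36: 1 child(ren)
  node 33: 0 child(ren)
Matching nodes: [11, 15, 12, 18, 44, 30, 36]
Count of internal (non-leaf) nodes: 7


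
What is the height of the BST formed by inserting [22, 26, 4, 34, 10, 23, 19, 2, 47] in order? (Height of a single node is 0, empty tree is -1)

Insertion order: [22, 26, 4, 34, 10, 23, 19, 2, 47]
Tree (level-order array): [22, 4, 26, 2, 10, 23, 34, None, None, None, 19, None, None, None, 47]
Compute height bottom-up (empty subtree = -1):
  height(2) = 1 + max(-1, -1) = 0
  height(19) = 1 + max(-1, -1) = 0
  height(10) = 1 + max(-1, 0) = 1
  height(4) = 1 + max(0, 1) = 2
  height(23) = 1 + max(-1, -1) = 0
  height(47) = 1 + max(-1, -1) = 0
  height(34) = 1 + max(-1, 0) = 1
  height(26) = 1 + max(0, 1) = 2
  height(22) = 1 + max(2, 2) = 3
Height = 3


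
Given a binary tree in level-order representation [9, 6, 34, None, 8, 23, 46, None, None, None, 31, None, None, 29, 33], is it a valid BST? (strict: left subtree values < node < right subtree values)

Level-order array: [9, 6, 34, None, 8, 23, 46, None, None, None, 31, None, None, 29, 33]
Validate using subtree bounds (lo, hi): at each node, require lo < value < hi,
then recurse left with hi=value and right with lo=value.
Preorder trace (stopping at first violation):
  at node 9 with bounds (-inf, +inf): OK
  at node 6 with bounds (-inf, 9): OK
  at node 8 with bounds (6, 9): OK
  at node 34 with bounds (9, +inf): OK
  at node 23 with bounds (9, 34): OK
  at node 31 with bounds (23, 34): OK
  at node 29 with bounds (23, 31): OK
  at node 33 with bounds (31, 34): OK
  at node 46 with bounds (34, +inf): OK
No violation found at any node.
Result: Valid BST


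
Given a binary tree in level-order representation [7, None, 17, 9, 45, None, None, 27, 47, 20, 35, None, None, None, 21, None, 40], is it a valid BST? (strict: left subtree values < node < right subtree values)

Level-order array: [7, None, 17, 9, 45, None, None, 27, 47, 20, 35, None, None, None, 21, None, 40]
Validate using subtree bounds (lo, hi): at each node, require lo < value < hi,
then recurse left with hi=value and right with lo=value.
Preorder trace (stopping at first violation):
  at node 7 with bounds (-inf, +inf): OK
  at node 17 with bounds (7, +inf): OK
  at node 9 with bounds (7, 17): OK
  at node 45 with bounds (17, +inf): OK
  at node 27 with bounds (17, 45): OK
  at node 20 with bounds (17, 27): OK
  at node 21 with bounds (20, 27): OK
  at node 35 with bounds (27, 45): OK
  at node 40 with bounds (35, 45): OK
  at node 47 with bounds (45, +inf): OK
No violation found at any node.
Result: Valid BST


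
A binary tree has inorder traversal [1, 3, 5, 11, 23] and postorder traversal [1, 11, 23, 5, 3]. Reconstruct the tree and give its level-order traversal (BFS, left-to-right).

Inorder:   [1, 3, 5, 11, 23]
Postorder: [1, 11, 23, 5, 3]
Algorithm: postorder visits root last, so walk postorder right-to-left;
each value is the root of the current inorder slice — split it at that
value, recurse on the right subtree first, then the left.
Recursive splits:
  root=3; inorder splits into left=[1], right=[5, 11, 23]
  root=5; inorder splits into left=[], right=[11, 23]
  root=23; inorder splits into left=[11], right=[]
  root=11; inorder splits into left=[], right=[]
  root=1; inorder splits into left=[], right=[]
Reconstructed level-order: [3, 1, 5, 23, 11]


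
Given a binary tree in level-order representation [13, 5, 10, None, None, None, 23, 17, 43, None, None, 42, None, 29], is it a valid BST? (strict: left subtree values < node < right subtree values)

Level-order array: [13, 5, 10, None, None, None, 23, 17, 43, None, None, 42, None, 29]
Validate using subtree bounds (lo, hi): at each node, require lo < value < hi,
then recurse left with hi=value and right with lo=value.
Preorder trace (stopping at first violation):
  at node 13 with bounds (-inf, +inf): OK
  at node 5 with bounds (-inf, 13): OK
  at node 10 with bounds (13, +inf): VIOLATION
Node 10 violates its bound: not (13 < 10 < +inf).
Result: Not a valid BST


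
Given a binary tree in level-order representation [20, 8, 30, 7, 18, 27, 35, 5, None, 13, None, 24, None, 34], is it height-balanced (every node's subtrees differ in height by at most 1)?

Tree (level-order array): [20, 8, 30, 7, 18, 27, 35, 5, None, 13, None, 24, None, 34]
Definition: a tree is height-balanced if, at every node, |h(left) - h(right)| <= 1 (empty subtree has height -1).
Bottom-up per-node check:
  node 5: h_left=-1, h_right=-1, diff=0 [OK], height=0
  node 7: h_left=0, h_right=-1, diff=1 [OK], height=1
  node 13: h_left=-1, h_right=-1, diff=0 [OK], height=0
  node 18: h_left=0, h_right=-1, diff=1 [OK], height=1
  node 8: h_left=1, h_right=1, diff=0 [OK], height=2
  node 24: h_left=-1, h_right=-1, diff=0 [OK], height=0
  node 27: h_left=0, h_right=-1, diff=1 [OK], height=1
  node 34: h_left=-1, h_right=-1, diff=0 [OK], height=0
  node 35: h_left=0, h_right=-1, diff=1 [OK], height=1
  node 30: h_left=1, h_right=1, diff=0 [OK], height=2
  node 20: h_left=2, h_right=2, diff=0 [OK], height=3
All nodes satisfy the balance condition.
Result: Balanced


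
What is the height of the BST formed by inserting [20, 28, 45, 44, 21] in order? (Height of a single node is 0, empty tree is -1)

Insertion order: [20, 28, 45, 44, 21]
Tree (level-order array): [20, None, 28, 21, 45, None, None, 44]
Compute height bottom-up (empty subtree = -1):
  height(21) = 1 + max(-1, -1) = 0
  height(44) = 1 + max(-1, -1) = 0
  height(45) = 1 + max(0, -1) = 1
  height(28) = 1 + max(0, 1) = 2
  height(20) = 1 + max(-1, 2) = 3
Height = 3


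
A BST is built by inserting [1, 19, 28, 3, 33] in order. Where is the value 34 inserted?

Starting tree (level order): [1, None, 19, 3, 28, None, None, None, 33]
Insertion path: 1 -> 19 -> 28 -> 33
Result: insert 34 as right child of 33
Final tree (level order): [1, None, 19, 3, 28, None, None, None, 33, None, 34]


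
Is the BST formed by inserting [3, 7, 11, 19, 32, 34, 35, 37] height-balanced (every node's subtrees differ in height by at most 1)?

Tree (level-order array): [3, None, 7, None, 11, None, 19, None, 32, None, 34, None, 35, None, 37]
Definition: a tree is height-balanced if, at every node, |h(left) - h(right)| <= 1 (empty subtree has height -1).
Bottom-up per-node check:
  node 37: h_left=-1, h_right=-1, diff=0 [OK], height=0
  node 35: h_left=-1, h_right=0, diff=1 [OK], height=1
  node 34: h_left=-1, h_right=1, diff=2 [FAIL (|-1-1|=2 > 1)], height=2
  node 32: h_left=-1, h_right=2, diff=3 [FAIL (|-1-2|=3 > 1)], height=3
  node 19: h_left=-1, h_right=3, diff=4 [FAIL (|-1-3|=4 > 1)], height=4
  node 11: h_left=-1, h_right=4, diff=5 [FAIL (|-1-4|=5 > 1)], height=5
  node 7: h_left=-1, h_right=5, diff=6 [FAIL (|-1-5|=6 > 1)], height=6
  node 3: h_left=-1, h_right=6, diff=7 [FAIL (|-1-6|=7 > 1)], height=7
Node 34 violates the condition: |-1 - 1| = 2 > 1.
Result: Not balanced


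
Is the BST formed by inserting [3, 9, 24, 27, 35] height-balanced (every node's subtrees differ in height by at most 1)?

Tree (level-order array): [3, None, 9, None, 24, None, 27, None, 35]
Definition: a tree is height-balanced if, at every node, |h(left) - h(right)| <= 1 (empty subtree has height -1).
Bottom-up per-node check:
  node 35: h_left=-1, h_right=-1, diff=0 [OK], height=0
  node 27: h_left=-1, h_right=0, diff=1 [OK], height=1
  node 24: h_left=-1, h_right=1, diff=2 [FAIL (|-1-1|=2 > 1)], height=2
  node 9: h_left=-1, h_right=2, diff=3 [FAIL (|-1-2|=3 > 1)], height=3
  node 3: h_left=-1, h_right=3, diff=4 [FAIL (|-1-3|=4 > 1)], height=4
Node 24 violates the condition: |-1 - 1| = 2 > 1.
Result: Not balanced


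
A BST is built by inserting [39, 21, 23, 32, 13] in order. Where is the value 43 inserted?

Starting tree (level order): [39, 21, None, 13, 23, None, None, None, 32]
Insertion path: 39
Result: insert 43 as right child of 39
Final tree (level order): [39, 21, 43, 13, 23, None, None, None, None, None, 32]


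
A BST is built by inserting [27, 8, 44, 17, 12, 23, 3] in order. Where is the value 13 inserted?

Starting tree (level order): [27, 8, 44, 3, 17, None, None, None, None, 12, 23]
Insertion path: 27 -> 8 -> 17 -> 12
Result: insert 13 as right child of 12
Final tree (level order): [27, 8, 44, 3, 17, None, None, None, None, 12, 23, None, 13]


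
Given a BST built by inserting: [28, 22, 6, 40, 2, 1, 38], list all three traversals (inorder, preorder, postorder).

Tree insertion order: [28, 22, 6, 40, 2, 1, 38]
Tree (level-order array): [28, 22, 40, 6, None, 38, None, 2, None, None, None, 1]
Inorder (L, root, R): [1, 2, 6, 22, 28, 38, 40]
Preorder (root, L, R): [28, 22, 6, 2, 1, 40, 38]
Postorder (L, R, root): [1, 2, 6, 22, 38, 40, 28]


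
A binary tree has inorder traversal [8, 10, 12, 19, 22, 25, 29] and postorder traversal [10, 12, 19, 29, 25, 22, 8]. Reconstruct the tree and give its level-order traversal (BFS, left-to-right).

Inorder:   [8, 10, 12, 19, 22, 25, 29]
Postorder: [10, 12, 19, 29, 25, 22, 8]
Algorithm: postorder visits root last, so walk postorder right-to-left;
each value is the root of the current inorder slice — split it at that
value, recurse on the right subtree first, then the left.
Recursive splits:
  root=8; inorder splits into left=[], right=[10, 12, 19, 22, 25, 29]
  root=22; inorder splits into left=[10, 12, 19], right=[25, 29]
  root=25; inorder splits into left=[], right=[29]
  root=29; inorder splits into left=[], right=[]
  root=19; inorder splits into left=[10, 12], right=[]
  root=12; inorder splits into left=[10], right=[]
  root=10; inorder splits into left=[], right=[]
Reconstructed level-order: [8, 22, 19, 25, 12, 29, 10]


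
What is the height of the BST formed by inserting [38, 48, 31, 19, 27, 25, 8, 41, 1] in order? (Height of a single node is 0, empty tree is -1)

Insertion order: [38, 48, 31, 19, 27, 25, 8, 41, 1]
Tree (level-order array): [38, 31, 48, 19, None, 41, None, 8, 27, None, None, 1, None, 25]
Compute height bottom-up (empty subtree = -1):
  height(1) = 1 + max(-1, -1) = 0
  height(8) = 1 + max(0, -1) = 1
  height(25) = 1 + max(-1, -1) = 0
  height(27) = 1 + max(0, -1) = 1
  height(19) = 1 + max(1, 1) = 2
  height(31) = 1 + max(2, -1) = 3
  height(41) = 1 + max(-1, -1) = 0
  height(48) = 1 + max(0, -1) = 1
  height(38) = 1 + max(3, 1) = 4
Height = 4


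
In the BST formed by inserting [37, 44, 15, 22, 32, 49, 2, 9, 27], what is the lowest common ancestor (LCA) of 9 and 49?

Tree insertion order: [37, 44, 15, 22, 32, 49, 2, 9, 27]
Tree (level-order array): [37, 15, 44, 2, 22, None, 49, None, 9, None, 32, None, None, None, None, 27]
In a BST, the LCA of p=9, q=49 is the first node v on the
root-to-leaf path with p <= v <= q (go left if both < v, right if both > v).
Walk from root:
  at 37: 9 <= 37 <= 49, this is the LCA
LCA = 37


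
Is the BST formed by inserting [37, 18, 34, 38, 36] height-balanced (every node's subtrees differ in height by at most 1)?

Tree (level-order array): [37, 18, 38, None, 34, None, None, None, 36]
Definition: a tree is height-balanced if, at every node, |h(left) - h(right)| <= 1 (empty subtree has height -1).
Bottom-up per-node check:
  node 36: h_left=-1, h_right=-1, diff=0 [OK], height=0
  node 34: h_left=-1, h_right=0, diff=1 [OK], height=1
  node 18: h_left=-1, h_right=1, diff=2 [FAIL (|-1-1|=2 > 1)], height=2
  node 38: h_left=-1, h_right=-1, diff=0 [OK], height=0
  node 37: h_left=2, h_right=0, diff=2 [FAIL (|2-0|=2 > 1)], height=3
Node 18 violates the condition: |-1 - 1| = 2 > 1.
Result: Not balanced


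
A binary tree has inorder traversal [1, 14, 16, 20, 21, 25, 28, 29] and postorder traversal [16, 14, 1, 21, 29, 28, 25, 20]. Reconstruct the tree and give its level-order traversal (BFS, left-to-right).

Inorder:   [1, 14, 16, 20, 21, 25, 28, 29]
Postorder: [16, 14, 1, 21, 29, 28, 25, 20]
Algorithm: postorder visits root last, so walk postorder right-to-left;
each value is the root of the current inorder slice — split it at that
value, recurse on the right subtree first, then the left.
Recursive splits:
  root=20; inorder splits into left=[1, 14, 16], right=[21, 25, 28, 29]
  root=25; inorder splits into left=[21], right=[28, 29]
  root=28; inorder splits into left=[], right=[29]
  root=29; inorder splits into left=[], right=[]
  root=21; inorder splits into left=[], right=[]
  root=1; inorder splits into left=[], right=[14, 16]
  root=14; inorder splits into left=[], right=[16]
  root=16; inorder splits into left=[], right=[]
Reconstructed level-order: [20, 1, 25, 14, 21, 28, 16, 29]


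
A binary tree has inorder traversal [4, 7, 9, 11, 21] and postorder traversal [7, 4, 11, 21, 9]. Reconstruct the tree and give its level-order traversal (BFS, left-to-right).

Inorder:   [4, 7, 9, 11, 21]
Postorder: [7, 4, 11, 21, 9]
Algorithm: postorder visits root last, so walk postorder right-to-left;
each value is the root of the current inorder slice — split it at that
value, recurse on the right subtree first, then the left.
Recursive splits:
  root=9; inorder splits into left=[4, 7], right=[11, 21]
  root=21; inorder splits into left=[11], right=[]
  root=11; inorder splits into left=[], right=[]
  root=4; inorder splits into left=[], right=[7]
  root=7; inorder splits into left=[], right=[]
Reconstructed level-order: [9, 4, 21, 7, 11]


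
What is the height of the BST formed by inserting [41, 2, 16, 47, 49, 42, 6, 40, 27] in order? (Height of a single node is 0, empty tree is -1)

Insertion order: [41, 2, 16, 47, 49, 42, 6, 40, 27]
Tree (level-order array): [41, 2, 47, None, 16, 42, 49, 6, 40, None, None, None, None, None, None, 27]
Compute height bottom-up (empty subtree = -1):
  height(6) = 1 + max(-1, -1) = 0
  height(27) = 1 + max(-1, -1) = 0
  height(40) = 1 + max(0, -1) = 1
  height(16) = 1 + max(0, 1) = 2
  height(2) = 1 + max(-1, 2) = 3
  height(42) = 1 + max(-1, -1) = 0
  height(49) = 1 + max(-1, -1) = 0
  height(47) = 1 + max(0, 0) = 1
  height(41) = 1 + max(3, 1) = 4
Height = 4


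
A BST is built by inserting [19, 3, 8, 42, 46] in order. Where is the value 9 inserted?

Starting tree (level order): [19, 3, 42, None, 8, None, 46]
Insertion path: 19 -> 3 -> 8
Result: insert 9 as right child of 8
Final tree (level order): [19, 3, 42, None, 8, None, 46, None, 9]


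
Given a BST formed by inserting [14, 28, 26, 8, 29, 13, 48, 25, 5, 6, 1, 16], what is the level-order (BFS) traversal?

Tree insertion order: [14, 28, 26, 8, 29, 13, 48, 25, 5, 6, 1, 16]
Tree (level-order array): [14, 8, 28, 5, 13, 26, 29, 1, 6, None, None, 25, None, None, 48, None, None, None, None, 16]
BFS from the root, enqueuing left then right child of each popped node:
  queue [14] -> pop 14, enqueue [8, 28], visited so far: [14]
  queue [8, 28] -> pop 8, enqueue [5, 13], visited so far: [14, 8]
  queue [28, 5, 13] -> pop 28, enqueue [26, 29], visited so far: [14, 8, 28]
  queue [5, 13, 26, 29] -> pop 5, enqueue [1, 6], visited so far: [14, 8, 28, 5]
  queue [13, 26, 29, 1, 6] -> pop 13, enqueue [none], visited so far: [14, 8, 28, 5, 13]
  queue [26, 29, 1, 6] -> pop 26, enqueue [25], visited so far: [14, 8, 28, 5, 13, 26]
  queue [29, 1, 6, 25] -> pop 29, enqueue [48], visited so far: [14, 8, 28, 5, 13, 26, 29]
  queue [1, 6, 25, 48] -> pop 1, enqueue [none], visited so far: [14, 8, 28, 5, 13, 26, 29, 1]
  queue [6, 25, 48] -> pop 6, enqueue [none], visited so far: [14, 8, 28, 5, 13, 26, 29, 1, 6]
  queue [25, 48] -> pop 25, enqueue [16], visited so far: [14, 8, 28, 5, 13, 26, 29, 1, 6, 25]
  queue [48, 16] -> pop 48, enqueue [none], visited so far: [14, 8, 28, 5, 13, 26, 29, 1, 6, 25, 48]
  queue [16] -> pop 16, enqueue [none], visited so far: [14, 8, 28, 5, 13, 26, 29, 1, 6, 25, 48, 16]
Result: [14, 8, 28, 5, 13, 26, 29, 1, 6, 25, 48, 16]


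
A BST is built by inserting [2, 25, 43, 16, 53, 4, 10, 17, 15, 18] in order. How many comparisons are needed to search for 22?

Search path for 22: 2 -> 25 -> 16 -> 17 -> 18
Found: False
Comparisons: 5


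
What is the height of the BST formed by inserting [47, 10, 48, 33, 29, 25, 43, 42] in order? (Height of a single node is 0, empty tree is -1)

Insertion order: [47, 10, 48, 33, 29, 25, 43, 42]
Tree (level-order array): [47, 10, 48, None, 33, None, None, 29, 43, 25, None, 42]
Compute height bottom-up (empty subtree = -1):
  height(25) = 1 + max(-1, -1) = 0
  height(29) = 1 + max(0, -1) = 1
  height(42) = 1 + max(-1, -1) = 0
  height(43) = 1 + max(0, -1) = 1
  height(33) = 1 + max(1, 1) = 2
  height(10) = 1 + max(-1, 2) = 3
  height(48) = 1 + max(-1, -1) = 0
  height(47) = 1 + max(3, 0) = 4
Height = 4


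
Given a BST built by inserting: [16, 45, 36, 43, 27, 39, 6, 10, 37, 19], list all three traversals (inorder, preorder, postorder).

Tree insertion order: [16, 45, 36, 43, 27, 39, 6, 10, 37, 19]
Tree (level-order array): [16, 6, 45, None, 10, 36, None, None, None, 27, 43, 19, None, 39, None, None, None, 37]
Inorder (L, root, R): [6, 10, 16, 19, 27, 36, 37, 39, 43, 45]
Preorder (root, L, R): [16, 6, 10, 45, 36, 27, 19, 43, 39, 37]
Postorder (L, R, root): [10, 6, 19, 27, 37, 39, 43, 36, 45, 16]


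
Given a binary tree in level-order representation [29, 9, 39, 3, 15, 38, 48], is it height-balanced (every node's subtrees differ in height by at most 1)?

Tree (level-order array): [29, 9, 39, 3, 15, 38, 48]
Definition: a tree is height-balanced if, at every node, |h(left) - h(right)| <= 1 (empty subtree has height -1).
Bottom-up per-node check:
  node 3: h_left=-1, h_right=-1, diff=0 [OK], height=0
  node 15: h_left=-1, h_right=-1, diff=0 [OK], height=0
  node 9: h_left=0, h_right=0, diff=0 [OK], height=1
  node 38: h_left=-1, h_right=-1, diff=0 [OK], height=0
  node 48: h_left=-1, h_right=-1, diff=0 [OK], height=0
  node 39: h_left=0, h_right=0, diff=0 [OK], height=1
  node 29: h_left=1, h_right=1, diff=0 [OK], height=2
All nodes satisfy the balance condition.
Result: Balanced


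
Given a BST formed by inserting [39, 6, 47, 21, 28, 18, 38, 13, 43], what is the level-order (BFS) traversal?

Tree insertion order: [39, 6, 47, 21, 28, 18, 38, 13, 43]
Tree (level-order array): [39, 6, 47, None, 21, 43, None, 18, 28, None, None, 13, None, None, 38]
BFS from the root, enqueuing left then right child of each popped node:
  queue [39] -> pop 39, enqueue [6, 47], visited so far: [39]
  queue [6, 47] -> pop 6, enqueue [21], visited so far: [39, 6]
  queue [47, 21] -> pop 47, enqueue [43], visited so far: [39, 6, 47]
  queue [21, 43] -> pop 21, enqueue [18, 28], visited so far: [39, 6, 47, 21]
  queue [43, 18, 28] -> pop 43, enqueue [none], visited so far: [39, 6, 47, 21, 43]
  queue [18, 28] -> pop 18, enqueue [13], visited so far: [39, 6, 47, 21, 43, 18]
  queue [28, 13] -> pop 28, enqueue [38], visited so far: [39, 6, 47, 21, 43, 18, 28]
  queue [13, 38] -> pop 13, enqueue [none], visited so far: [39, 6, 47, 21, 43, 18, 28, 13]
  queue [38] -> pop 38, enqueue [none], visited so far: [39, 6, 47, 21, 43, 18, 28, 13, 38]
Result: [39, 6, 47, 21, 43, 18, 28, 13, 38]


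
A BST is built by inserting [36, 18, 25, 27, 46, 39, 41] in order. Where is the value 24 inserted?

Starting tree (level order): [36, 18, 46, None, 25, 39, None, None, 27, None, 41]
Insertion path: 36 -> 18 -> 25
Result: insert 24 as left child of 25
Final tree (level order): [36, 18, 46, None, 25, 39, None, 24, 27, None, 41]


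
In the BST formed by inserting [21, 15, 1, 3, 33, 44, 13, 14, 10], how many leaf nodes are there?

Tree built from: [21, 15, 1, 3, 33, 44, 13, 14, 10]
Tree (level-order array): [21, 15, 33, 1, None, None, 44, None, 3, None, None, None, 13, 10, 14]
Rule: A leaf has 0 children.
Per-node child counts:
  node 21: 2 child(ren)
  node 15: 1 child(ren)
  node 1: 1 child(ren)
  node 3: 1 child(ren)
  node 13: 2 child(ren)
  node 10: 0 child(ren)
  node 14: 0 child(ren)
  node 33: 1 child(ren)
  node 44: 0 child(ren)
Matching nodes: [10, 14, 44]
Count of leaf nodes: 3


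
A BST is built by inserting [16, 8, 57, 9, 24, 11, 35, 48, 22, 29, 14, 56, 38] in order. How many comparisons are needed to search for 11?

Search path for 11: 16 -> 8 -> 9 -> 11
Found: True
Comparisons: 4


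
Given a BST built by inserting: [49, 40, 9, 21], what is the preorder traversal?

Tree insertion order: [49, 40, 9, 21]
Tree (level-order array): [49, 40, None, 9, None, None, 21]
Preorder traversal: [49, 40, 9, 21]


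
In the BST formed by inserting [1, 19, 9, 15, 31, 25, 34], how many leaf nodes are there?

Tree built from: [1, 19, 9, 15, 31, 25, 34]
Tree (level-order array): [1, None, 19, 9, 31, None, 15, 25, 34]
Rule: A leaf has 0 children.
Per-node child counts:
  node 1: 1 child(ren)
  node 19: 2 child(ren)
  node 9: 1 child(ren)
  node 15: 0 child(ren)
  node 31: 2 child(ren)
  node 25: 0 child(ren)
  node 34: 0 child(ren)
Matching nodes: [15, 25, 34]
Count of leaf nodes: 3


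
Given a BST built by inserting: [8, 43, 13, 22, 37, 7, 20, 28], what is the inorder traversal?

Tree insertion order: [8, 43, 13, 22, 37, 7, 20, 28]
Tree (level-order array): [8, 7, 43, None, None, 13, None, None, 22, 20, 37, None, None, 28]
Inorder traversal: [7, 8, 13, 20, 22, 28, 37, 43]


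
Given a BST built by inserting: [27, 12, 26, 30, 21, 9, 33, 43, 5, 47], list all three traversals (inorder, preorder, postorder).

Tree insertion order: [27, 12, 26, 30, 21, 9, 33, 43, 5, 47]
Tree (level-order array): [27, 12, 30, 9, 26, None, 33, 5, None, 21, None, None, 43, None, None, None, None, None, 47]
Inorder (L, root, R): [5, 9, 12, 21, 26, 27, 30, 33, 43, 47]
Preorder (root, L, R): [27, 12, 9, 5, 26, 21, 30, 33, 43, 47]
Postorder (L, R, root): [5, 9, 21, 26, 12, 47, 43, 33, 30, 27]


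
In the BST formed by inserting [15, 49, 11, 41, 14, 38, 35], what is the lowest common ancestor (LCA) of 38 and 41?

Tree insertion order: [15, 49, 11, 41, 14, 38, 35]
Tree (level-order array): [15, 11, 49, None, 14, 41, None, None, None, 38, None, 35]
In a BST, the LCA of p=38, q=41 is the first node v on the
root-to-leaf path with p <= v <= q (go left if both < v, right if both > v).
Walk from root:
  at 15: both 38 and 41 > 15, go right
  at 49: both 38 and 41 < 49, go left
  at 41: 38 <= 41 <= 41, this is the LCA
LCA = 41


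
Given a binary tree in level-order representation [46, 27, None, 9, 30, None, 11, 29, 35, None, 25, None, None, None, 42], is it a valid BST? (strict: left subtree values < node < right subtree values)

Level-order array: [46, 27, None, 9, 30, None, 11, 29, 35, None, 25, None, None, None, 42]
Validate using subtree bounds (lo, hi): at each node, require lo < value < hi,
then recurse left with hi=value and right with lo=value.
Preorder trace (stopping at first violation):
  at node 46 with bounds (-inf, +inf): OK
  at node 27 with bounds (-inf, 46): OK
  at node 9 with bounds (-inf, 27): OK
  at node 11 with bounds (9, 27): OK
  at node 25 with bounds (11, 27): OK
  at node 30 with bounds (27, 46): OK
  at node 29 with bounds (27, 30): OK
  at node 35 with bounds (30, 46): OK
  at node 42 with bounds (35, 46): OK
No violation found at any node.
Result: Valid BST


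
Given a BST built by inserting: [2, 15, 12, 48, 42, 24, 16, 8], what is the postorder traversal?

Tree insertion order: [2, 15, 12, 48, 42, 24, 16, 8]
Tree (level-order array): [2, None, 15, 12, 48, 8, None, 42, None, None, None, 24, None, 16]
Postorder traversal: [8, 12, 16, 24, 42, 48, 15, 2]


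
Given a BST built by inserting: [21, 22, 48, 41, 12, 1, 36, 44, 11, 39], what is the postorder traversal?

Tree insertion order: [21, 22, 48, 41, 12, 1, 36, 44, 11, 39]
Tree (level-order array): [21, 12, 22, 1, None, None, 48, None, 11, 41, None, None, None, 36, 44, None, 39]
Postorder traversal: [11, 1, 12, 39, 36, 44, 41, 48, 22, 21]


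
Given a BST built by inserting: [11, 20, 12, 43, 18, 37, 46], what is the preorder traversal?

Tree insertion order: [11, 20, 12, 43, 18, 37, 46]
Tree (level-order array): [11, None, 20, 12, 43, None, 18, 37, 46]
Preorder traversal: [11, 20, 12, 18, 43, 37, 46]


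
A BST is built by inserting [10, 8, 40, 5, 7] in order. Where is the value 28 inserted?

Starting tree (level order): [10, 8, 40, 5, None, None, None, None, 7]
Insertion path: 10 -> 40
Result: insert 28 as left child of 40
Final tree (level order): [10, 8, 40, 5, None, 28, None, None, 7]


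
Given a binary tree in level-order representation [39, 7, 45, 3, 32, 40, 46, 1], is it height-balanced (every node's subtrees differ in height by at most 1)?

Tree (level-order array): [39, 7, 45, 3, 32, 40, 46, 1]
Definition: a tree is height-balanced if, at every node, |h(left) - h(right)| <= 1 (empty subtree has height -1).
Bottom-up per-node check:
  node 1: h_left=-1, h_right=-1, diff=0 [OK], height=0
  node 3: h_left=0, h_right=-1, diff=1 [OK], height=1
  node 32: h_left=-1, h_right=-1, diff=0 [OK], height=0
  node 7: h_left=1, h_right=0, diff=1 [OK], height=2
  node 40: h_left=-1, h_right=-1, diff=0 [OK], height=0
  node 46: h_left=-1, h_right=-1, diff=0 [OK], height=0
  node 45: h_left=0, h_right=0, diff=0 [OK], height=1
  node 39: h_left=2, h_right=1, diff=1 [OK], height=3
All nodes satisfy the balance condition.
Result: Balanced


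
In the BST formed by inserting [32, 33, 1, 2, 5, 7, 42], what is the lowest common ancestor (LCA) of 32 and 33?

Tree insertion order: [32, 33, 1, 2, 5, 7, 42]
Tree (level-order array): [32, 1, 33, None, 2, None, 42, None, 5, None, None, None, 7]
In a BST, the LCA of p=32, q=33 is the first node v on the
root-to-leaf path with p <= v <= q (go left if both < v, right if both > v).
Walk from root:
  at 32: 32 <= 32 <= 33, this is the LCA
LCA = 32


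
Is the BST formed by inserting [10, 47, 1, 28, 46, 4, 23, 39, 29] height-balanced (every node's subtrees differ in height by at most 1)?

Tree (level-order array): [10, 1, 47, None, 4, 28, None, None, None, 23, 46, None, None, 39, None, 29]
Definition: a tree is height-balanced if, at every node, |h(left) - h(right)| <= 1 (empty subtree has height -1).
Bottom-up per-node check:
  node 4: h_left=-1, h_right=-1, diff=0 [OK], height=0
  node 1: h_left=-1, h_right=0, diff=1 [OK], height=1
  node 23: h_left=-1, h_right=-1, diff=0 [OK], height=0
  node 29: h_left=-1, h_right=-1, diff=0 [OK], height=0
  node 39: h_left=0, h_right=-1, diff=1 [OK], height=1
  node 46: h_left=1, h_right=-1, diff=2 [FAIL (|1--1|=2 > 1)], height=2
  node 28: h_left=0, h_right=2, diff=2 [FAIL (|0-2|=2 > 1)], height=3
  node 47: h_left=3, h_right=-1, diff=4 [FAIL (|3--1|=4 > 1)], height=4
  node 10: h_left=1, h_right=4, diff=3 [FAIL (|1-4|=3 > 1)], height=5
Node 46 violates the condition: |1 - -1| = 2 > 1.
Result: Not balanced


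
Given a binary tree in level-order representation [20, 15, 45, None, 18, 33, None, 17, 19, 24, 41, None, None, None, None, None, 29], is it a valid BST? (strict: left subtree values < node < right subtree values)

Level-order array: [20, 15, 45, None, 18, 33, None, 17, 19, 24, 41, None, None, None, None, None, 29]
Validate using subtree bounds (lo, hi): at each node, require lo < value < hi,
then recurse left with hi=value and right with lo=value.
Preorder trace (stopping at first violation):
  at node 20 with bounds (-inf, +inf): OK
  at node 15 with bounds (-inf, 20): OK
  at node 18 with bounds (15, 20): OK
  at node 17 with bounds (15, 18): OK
  at node 19 with bounds (18, 20): OK
  at node 45 with bounds (20, +inf): OK
  at node 33 with bounds (20, 45): OK
  at node 24 with bounds (20, 33): OK
  at node 29 with bounds (24, 33): OK
  at node 41 with bounds (33, 45): OK
No violation found at any node.
Result: Valid BST


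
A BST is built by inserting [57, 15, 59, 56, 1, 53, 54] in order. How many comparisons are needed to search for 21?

Search path for 21: 57 -> 15 -> 56 -> 53
Found: False
Comparisons: 4


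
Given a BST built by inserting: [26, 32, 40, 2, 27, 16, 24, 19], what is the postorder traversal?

Tree insertion order: [26, 32, 40, 2, 27, 16, 24, 19]
Tree (level-order array): [26, 2, 32, None, 16, 27, 40, None, 24, None, None, None, None, 19]
Postorder traversal: [19, 24, 16, 2, 27, 40, 32, 26]


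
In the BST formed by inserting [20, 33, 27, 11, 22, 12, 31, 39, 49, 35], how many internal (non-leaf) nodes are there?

Tree built from: [20, 33, 27, 11, 22, 12, 31, 39, 49, 35]
Tree (level-order array): [20, 11, 33, None, 12, 27, 39, None, None, 22, 31, 35, 49]
Rule: An internal node has at least one child.
Per-node child counts:
  node 20: 2 child(ren)
  node 11: 1 child(ren)
  node 12: 0 child(ren)
  node 33: 2 child(ren)
  node 27: 2 child(ren)
  node 22: 0 child(ren)
  node 31: 0 child(ren)
  node 39: 2 child(ren)
  node 35: 0 child(ren)
  node 49: 0 child(ren)
Matching nodes: [20, 11, 33, 27, 39]
Count of internal (non-leaf) nodes: 5


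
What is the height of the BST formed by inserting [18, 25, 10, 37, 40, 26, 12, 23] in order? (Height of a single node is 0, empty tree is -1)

Insertion order: [18, 25, 10, 37, 40, 26, 12, 23]
Tree (level-order array): [18, 10, 25, None, 12, 23, 37, None, None, None, None, 26, 40]
Compute height bottom-up (empty subtree = -1):
  height(12) = 1 + max(-1, -1) = 0
  height(10) = 1 + max(-1, 0) = 1
  height(23) = 1 + max(-1, -1) = 0
  height(26) = 1 + max(-1, -1) = 0
  height(40) = 1 + max(-1, -1) = 0
  height(37) = 1 + max(0, 0) = 1
  height(25) = 1 + max(0, 1) = 2
  height(18) = 1 + max(1, 2) = 3
Height = 3


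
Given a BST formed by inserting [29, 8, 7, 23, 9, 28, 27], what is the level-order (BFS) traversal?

Tree insertion order: [29, 8, 7, 23, 9, 28, 27]
Tree (level-order array): [29, 8, None, 7, 23, None, None, 9, 28, None, None, 27]
BFS from the root, enqueuing left then right child of each popped node:
  queue [29] -> pop 29, enqueue [8], visited so far: [29]
  queue [8] -> pop 8, enqueue [7, 23], visited so far: [29, 8]
  queue [7, 23] -> pop 7, enqueue [none], visited so far: [29, 8, 7]
  queue [23] -> pop 23, enqueue [9, 28], visited so far: [29, 8, 7, 23]
  queue [9, 28] -> pop 9, enqueue [none], visited so far: [29, 8, 7, 23, 9]
  queue [28] -> pop 28, enqueue [27], visited so far: [29, 8, 7, 23, 9, 28]
  queue [27] -> pop 27, enqueue [none], visited so far: [29, 8, 7, 23, 9, 28, 27]
Result: [29, 8, 7, 23, 9, 28, 27]
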